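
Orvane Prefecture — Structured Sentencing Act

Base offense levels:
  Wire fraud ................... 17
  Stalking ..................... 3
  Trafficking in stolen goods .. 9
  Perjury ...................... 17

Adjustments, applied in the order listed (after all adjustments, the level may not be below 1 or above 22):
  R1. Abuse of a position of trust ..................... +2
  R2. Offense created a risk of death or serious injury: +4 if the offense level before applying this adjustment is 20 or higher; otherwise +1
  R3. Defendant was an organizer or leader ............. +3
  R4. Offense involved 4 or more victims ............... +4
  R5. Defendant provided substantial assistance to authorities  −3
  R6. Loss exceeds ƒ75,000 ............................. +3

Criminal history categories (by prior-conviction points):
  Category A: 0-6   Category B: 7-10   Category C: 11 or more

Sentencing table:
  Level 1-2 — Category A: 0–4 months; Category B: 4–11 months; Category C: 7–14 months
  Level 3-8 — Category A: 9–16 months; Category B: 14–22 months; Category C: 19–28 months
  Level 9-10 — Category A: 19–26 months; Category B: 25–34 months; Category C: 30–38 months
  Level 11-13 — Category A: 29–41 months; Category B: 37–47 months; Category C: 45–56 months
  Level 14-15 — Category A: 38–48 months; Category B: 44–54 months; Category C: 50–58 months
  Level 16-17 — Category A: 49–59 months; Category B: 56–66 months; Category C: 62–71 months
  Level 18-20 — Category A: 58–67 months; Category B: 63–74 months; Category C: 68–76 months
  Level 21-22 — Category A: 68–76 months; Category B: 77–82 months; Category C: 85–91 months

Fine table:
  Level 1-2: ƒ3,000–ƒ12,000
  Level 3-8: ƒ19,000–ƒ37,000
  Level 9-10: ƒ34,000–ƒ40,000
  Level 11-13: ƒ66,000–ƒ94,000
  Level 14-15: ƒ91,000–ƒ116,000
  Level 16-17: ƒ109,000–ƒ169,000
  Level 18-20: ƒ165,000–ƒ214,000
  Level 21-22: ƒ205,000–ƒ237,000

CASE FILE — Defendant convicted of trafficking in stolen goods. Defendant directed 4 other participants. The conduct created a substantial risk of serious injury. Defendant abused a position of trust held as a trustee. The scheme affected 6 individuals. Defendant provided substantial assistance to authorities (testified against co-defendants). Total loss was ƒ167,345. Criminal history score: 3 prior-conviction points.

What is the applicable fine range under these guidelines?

ƒ165,000–ƒ214,000

Base offense level for trafficking in stolen goods: 9.
R1 applies: 9 + 2 = 11.
R2 applies (level before this adjustment is 11 < 20, so +1): 11 + 1 = 12.
R3 applies: 12 + 3 = 15.
R4 applies: 15 + 4 = 19.
R5 applies: 19 − 3 = 16.
R6 applies: 16 + 3 = 19.
Final offense level: 19.
Level 19 falls in the 18-20 band.
Fine table: Level 18-20 → ƒ165,000–ƒ214,000.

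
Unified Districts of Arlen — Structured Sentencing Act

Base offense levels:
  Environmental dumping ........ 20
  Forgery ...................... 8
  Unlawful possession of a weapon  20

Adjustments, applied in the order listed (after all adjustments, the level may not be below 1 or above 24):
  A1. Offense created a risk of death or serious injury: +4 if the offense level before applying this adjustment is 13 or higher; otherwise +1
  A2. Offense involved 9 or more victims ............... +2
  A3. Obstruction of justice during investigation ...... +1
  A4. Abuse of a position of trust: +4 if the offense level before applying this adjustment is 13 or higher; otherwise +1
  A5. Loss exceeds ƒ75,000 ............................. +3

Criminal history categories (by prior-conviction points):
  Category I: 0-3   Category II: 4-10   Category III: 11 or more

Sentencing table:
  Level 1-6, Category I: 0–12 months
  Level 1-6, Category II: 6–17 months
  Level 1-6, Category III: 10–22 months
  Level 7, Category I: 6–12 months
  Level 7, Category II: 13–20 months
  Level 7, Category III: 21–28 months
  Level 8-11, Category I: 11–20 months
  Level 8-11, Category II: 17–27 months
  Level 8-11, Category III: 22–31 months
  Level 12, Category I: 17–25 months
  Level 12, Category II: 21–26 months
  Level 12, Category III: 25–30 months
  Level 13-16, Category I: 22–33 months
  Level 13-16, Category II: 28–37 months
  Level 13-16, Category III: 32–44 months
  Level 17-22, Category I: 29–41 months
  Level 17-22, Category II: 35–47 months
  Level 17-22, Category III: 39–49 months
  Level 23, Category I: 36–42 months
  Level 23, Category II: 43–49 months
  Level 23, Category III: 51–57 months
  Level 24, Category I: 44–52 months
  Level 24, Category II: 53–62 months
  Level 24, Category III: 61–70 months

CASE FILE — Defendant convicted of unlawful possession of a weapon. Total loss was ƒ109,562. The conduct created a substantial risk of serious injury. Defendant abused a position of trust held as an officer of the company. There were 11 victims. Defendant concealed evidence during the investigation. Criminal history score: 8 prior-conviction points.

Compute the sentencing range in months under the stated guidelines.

53-62 months

Base offense level for unlawful possession of a weapon: 20.
A1 applies (level before this adjustment is 20 ≥ 13, so +4): 20 + 4 = 24.
A2 applies: 24 + 2 = 26.
A3 applies: 26 + 1 = 27.
A4 applies (level before this adjustment is 27 ≥ 13, so +4): 27 + 4 = 31.
A5 applies: 31 + 3 = 34.
Level 34 exceeds the maximum of 24; capped at 24.
Final offense level: 24.
Criminal history: 8 prior points → Category II (4-10).
Level 24 falls in the 24 band.
Grid: Level 24 × Category II = 53-62 months.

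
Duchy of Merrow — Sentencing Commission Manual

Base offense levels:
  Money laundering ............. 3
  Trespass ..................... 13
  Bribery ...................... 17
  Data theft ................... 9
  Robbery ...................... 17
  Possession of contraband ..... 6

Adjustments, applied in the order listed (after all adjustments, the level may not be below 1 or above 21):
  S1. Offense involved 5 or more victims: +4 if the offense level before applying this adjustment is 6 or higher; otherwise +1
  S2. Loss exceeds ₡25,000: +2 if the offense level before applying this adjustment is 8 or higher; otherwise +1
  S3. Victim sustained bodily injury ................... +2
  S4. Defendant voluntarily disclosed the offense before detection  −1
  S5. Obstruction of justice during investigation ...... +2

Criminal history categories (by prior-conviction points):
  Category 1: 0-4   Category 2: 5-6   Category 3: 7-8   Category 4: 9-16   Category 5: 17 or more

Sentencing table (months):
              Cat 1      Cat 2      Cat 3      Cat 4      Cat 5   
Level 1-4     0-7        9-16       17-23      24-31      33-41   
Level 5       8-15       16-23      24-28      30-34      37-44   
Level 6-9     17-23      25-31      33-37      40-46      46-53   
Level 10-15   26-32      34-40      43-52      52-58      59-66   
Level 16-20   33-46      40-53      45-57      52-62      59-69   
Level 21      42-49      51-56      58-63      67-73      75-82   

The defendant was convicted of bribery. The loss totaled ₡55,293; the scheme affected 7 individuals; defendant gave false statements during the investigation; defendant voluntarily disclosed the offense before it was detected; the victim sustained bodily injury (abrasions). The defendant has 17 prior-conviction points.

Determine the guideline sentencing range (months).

75-82 months

Base offense level for bribery: 17.
S1 applies (level before this adjustment is 17 ≥ 6, so +4): 17 + 4 = 21.
S2 applies (level before this adjustment is 21 ≥ 8, so +2): 21 + 2 = 23.
S3 applies: 23 + 2 = 25.
S4 applies: 25 − 1 = 24.
S5 applies: 24 + 2 = 26.
Level 26 exceeds the maximum of 21; capped at 21.
Final offense level: 21.
Criminal history: 17 prior points → Category 5 (17+).
Level 21 falls in the 21 band.
Grid: Level 21 × Category 5 = 75-82 months.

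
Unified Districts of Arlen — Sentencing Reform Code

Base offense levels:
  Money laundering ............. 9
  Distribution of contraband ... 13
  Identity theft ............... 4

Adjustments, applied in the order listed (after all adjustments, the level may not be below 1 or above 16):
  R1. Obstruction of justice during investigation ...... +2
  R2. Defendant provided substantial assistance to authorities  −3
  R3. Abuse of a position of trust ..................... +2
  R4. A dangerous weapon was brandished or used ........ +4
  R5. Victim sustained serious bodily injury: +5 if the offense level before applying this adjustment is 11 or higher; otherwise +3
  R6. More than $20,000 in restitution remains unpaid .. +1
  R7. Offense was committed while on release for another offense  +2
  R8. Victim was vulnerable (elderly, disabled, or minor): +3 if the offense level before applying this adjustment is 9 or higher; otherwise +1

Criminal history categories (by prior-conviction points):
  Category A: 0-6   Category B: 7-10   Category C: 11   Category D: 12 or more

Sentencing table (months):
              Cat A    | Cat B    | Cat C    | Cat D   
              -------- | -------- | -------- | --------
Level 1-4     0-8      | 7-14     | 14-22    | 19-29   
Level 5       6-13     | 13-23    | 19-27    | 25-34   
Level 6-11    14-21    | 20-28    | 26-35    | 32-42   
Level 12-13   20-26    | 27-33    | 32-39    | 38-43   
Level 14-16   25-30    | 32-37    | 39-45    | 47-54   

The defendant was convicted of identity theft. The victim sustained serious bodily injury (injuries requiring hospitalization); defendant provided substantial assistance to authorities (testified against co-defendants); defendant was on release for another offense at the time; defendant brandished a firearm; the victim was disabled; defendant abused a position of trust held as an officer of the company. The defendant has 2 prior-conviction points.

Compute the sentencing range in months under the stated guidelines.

Base offense level for identity theft: 4.
R2 applies: 4 − 3 = 1.
R3 applies: 1 + 2 = 3.
R4 applies: 3 + 4 = 7.
R5 applies (level before this adjustment is 7 < 11, so +3): 7 + 3 = 10.
R7 applies: 10 + 2 = 12.
R8 applies (level before this adjustment is 12 ≥ 9, so +3): 12 + 3 = 15.
Final offense level: 15.
Criminal history: 2 prior points → Category A (0-6).
Level 15 falls in the 14-16 band.
Grid: Level 14-16 × Category A = 25-30 months.

25-30 months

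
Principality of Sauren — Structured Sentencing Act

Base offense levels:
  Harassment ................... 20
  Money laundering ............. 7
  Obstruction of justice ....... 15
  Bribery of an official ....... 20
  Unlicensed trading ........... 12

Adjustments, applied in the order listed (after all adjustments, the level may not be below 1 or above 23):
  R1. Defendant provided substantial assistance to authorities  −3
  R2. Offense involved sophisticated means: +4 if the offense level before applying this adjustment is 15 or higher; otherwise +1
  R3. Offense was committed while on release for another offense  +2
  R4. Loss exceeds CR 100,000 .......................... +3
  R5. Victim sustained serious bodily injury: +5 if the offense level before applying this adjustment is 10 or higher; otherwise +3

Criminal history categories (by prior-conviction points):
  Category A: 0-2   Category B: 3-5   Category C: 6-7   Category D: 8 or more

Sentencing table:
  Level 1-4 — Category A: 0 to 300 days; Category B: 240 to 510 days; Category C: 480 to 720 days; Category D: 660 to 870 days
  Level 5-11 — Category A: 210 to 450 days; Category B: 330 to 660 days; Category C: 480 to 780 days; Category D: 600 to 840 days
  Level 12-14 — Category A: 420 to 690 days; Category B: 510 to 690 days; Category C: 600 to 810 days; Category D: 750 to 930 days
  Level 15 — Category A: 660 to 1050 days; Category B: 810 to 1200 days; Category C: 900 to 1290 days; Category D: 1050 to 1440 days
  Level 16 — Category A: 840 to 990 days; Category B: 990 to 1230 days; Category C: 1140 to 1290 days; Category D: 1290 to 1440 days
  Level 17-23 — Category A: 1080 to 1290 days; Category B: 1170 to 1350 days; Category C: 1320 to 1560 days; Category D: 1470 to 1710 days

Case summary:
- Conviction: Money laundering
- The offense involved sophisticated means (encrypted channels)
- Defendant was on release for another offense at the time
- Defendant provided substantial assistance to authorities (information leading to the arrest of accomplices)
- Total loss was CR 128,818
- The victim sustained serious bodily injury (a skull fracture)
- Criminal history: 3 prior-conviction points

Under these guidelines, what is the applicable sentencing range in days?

Base offense level for money laundering: 7.
R1 applies: 7 − 3 = 4.
R2 applies (level before this adjustment is 4 < 15, so +1): 4 + 1 = 5.
R3 applies: 5 + 2 = 7.
R4 applies: 7 + 3 = 10.
R5 applies (level before this adjustment is 10 ≥ 10, so +5): 10 + 5 = 15.
Final offense level: 15.
Criminal history: 3 prior points → Category B (3-5).
Level 15 falls in the 15 band.
Grid: Level 15 × Category B = 810-1200 days.

810-1200 days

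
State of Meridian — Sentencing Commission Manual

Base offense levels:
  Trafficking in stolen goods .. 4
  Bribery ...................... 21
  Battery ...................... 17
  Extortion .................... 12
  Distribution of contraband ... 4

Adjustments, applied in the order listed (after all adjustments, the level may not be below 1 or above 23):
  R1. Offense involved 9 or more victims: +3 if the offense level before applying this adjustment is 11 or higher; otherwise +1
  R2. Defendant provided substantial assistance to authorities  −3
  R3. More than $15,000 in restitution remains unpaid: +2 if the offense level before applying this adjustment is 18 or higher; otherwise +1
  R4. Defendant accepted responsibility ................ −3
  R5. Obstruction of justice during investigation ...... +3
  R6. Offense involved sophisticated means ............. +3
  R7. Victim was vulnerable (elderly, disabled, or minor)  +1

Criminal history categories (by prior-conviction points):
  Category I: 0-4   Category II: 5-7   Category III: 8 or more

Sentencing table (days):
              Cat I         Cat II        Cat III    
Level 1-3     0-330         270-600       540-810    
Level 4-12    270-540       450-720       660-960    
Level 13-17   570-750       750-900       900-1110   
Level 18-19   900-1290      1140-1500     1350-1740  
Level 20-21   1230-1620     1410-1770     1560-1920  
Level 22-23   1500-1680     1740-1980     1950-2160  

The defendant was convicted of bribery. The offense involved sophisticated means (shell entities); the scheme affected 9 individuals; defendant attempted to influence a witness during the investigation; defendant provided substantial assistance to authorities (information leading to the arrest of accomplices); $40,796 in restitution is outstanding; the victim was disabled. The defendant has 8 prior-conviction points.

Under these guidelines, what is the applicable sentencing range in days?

1950-2160 days

Base offense level for bribery: 21.
R1 applies (level before this adjustment is 21 ≥ 11, so +3): 21 + 3 = 24.
R2 applies: 24 − 3 = 21.
R3 applies (level before this adjustment is 21 ≥ 18, so +2): 21 + 2 = 23.
R5 applies: 23 + 3 = 26.
R6 applies: 26 + 3 = 29.
R7 applies: 29 + 1 = 30.
Level 30 exceeds the maximum of 23; capped at 23.
Final offense level: 23.
Criminal history: 8 prior points → Category III (8+).
Level 23 falls in the 22-23 band.
Grid: Level 22-23 × Category III = 1950-2160 days.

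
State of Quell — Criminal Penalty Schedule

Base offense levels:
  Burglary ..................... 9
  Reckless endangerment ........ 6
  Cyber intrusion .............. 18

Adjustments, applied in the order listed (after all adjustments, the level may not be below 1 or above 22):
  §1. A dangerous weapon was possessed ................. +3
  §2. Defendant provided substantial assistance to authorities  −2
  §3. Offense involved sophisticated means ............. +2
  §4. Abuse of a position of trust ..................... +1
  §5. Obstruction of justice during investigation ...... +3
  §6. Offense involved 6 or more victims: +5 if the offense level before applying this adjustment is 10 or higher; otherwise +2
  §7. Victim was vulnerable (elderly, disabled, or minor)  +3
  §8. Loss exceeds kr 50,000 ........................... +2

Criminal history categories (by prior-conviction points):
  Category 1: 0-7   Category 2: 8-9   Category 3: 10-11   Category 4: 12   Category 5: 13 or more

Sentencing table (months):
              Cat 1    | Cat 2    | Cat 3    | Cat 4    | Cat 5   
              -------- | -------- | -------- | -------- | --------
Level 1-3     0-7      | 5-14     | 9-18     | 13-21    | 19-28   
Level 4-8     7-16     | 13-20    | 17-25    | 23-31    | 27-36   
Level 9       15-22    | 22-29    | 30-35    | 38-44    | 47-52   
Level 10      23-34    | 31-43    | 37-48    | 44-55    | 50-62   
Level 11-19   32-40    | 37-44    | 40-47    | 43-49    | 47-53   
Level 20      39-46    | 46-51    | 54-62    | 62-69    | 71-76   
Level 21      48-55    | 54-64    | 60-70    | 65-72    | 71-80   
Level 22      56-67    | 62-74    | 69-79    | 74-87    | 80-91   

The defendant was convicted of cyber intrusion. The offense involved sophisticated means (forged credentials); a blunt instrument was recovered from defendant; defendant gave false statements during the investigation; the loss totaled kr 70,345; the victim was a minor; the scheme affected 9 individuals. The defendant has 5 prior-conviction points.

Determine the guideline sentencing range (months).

56-67 months

Base offense level for cyber intrusion: 18.
§1 applies: 18 + 3 = 21.
§2 does not apply.
§3 applies: 21 + 2 = 23.
§4 does not apply.
§5 applies: 23 + 3 = 26.
§6 applies (level before this adjustment is 26 ≥ 10, so +5): 26 + 5 = 31.
§7 applies: 31 + 3 = 34.
§8 applies: 34 + 2 = 36.
Level 36 exceeds the maximum of 22; capped at 22.
Final offense level: 22.
Criminal history: 5 prior points → Category 1 (0-7).
Level 22 falls in the 22 band.
Grid: Level 22 × Category 1 = 56-67 months.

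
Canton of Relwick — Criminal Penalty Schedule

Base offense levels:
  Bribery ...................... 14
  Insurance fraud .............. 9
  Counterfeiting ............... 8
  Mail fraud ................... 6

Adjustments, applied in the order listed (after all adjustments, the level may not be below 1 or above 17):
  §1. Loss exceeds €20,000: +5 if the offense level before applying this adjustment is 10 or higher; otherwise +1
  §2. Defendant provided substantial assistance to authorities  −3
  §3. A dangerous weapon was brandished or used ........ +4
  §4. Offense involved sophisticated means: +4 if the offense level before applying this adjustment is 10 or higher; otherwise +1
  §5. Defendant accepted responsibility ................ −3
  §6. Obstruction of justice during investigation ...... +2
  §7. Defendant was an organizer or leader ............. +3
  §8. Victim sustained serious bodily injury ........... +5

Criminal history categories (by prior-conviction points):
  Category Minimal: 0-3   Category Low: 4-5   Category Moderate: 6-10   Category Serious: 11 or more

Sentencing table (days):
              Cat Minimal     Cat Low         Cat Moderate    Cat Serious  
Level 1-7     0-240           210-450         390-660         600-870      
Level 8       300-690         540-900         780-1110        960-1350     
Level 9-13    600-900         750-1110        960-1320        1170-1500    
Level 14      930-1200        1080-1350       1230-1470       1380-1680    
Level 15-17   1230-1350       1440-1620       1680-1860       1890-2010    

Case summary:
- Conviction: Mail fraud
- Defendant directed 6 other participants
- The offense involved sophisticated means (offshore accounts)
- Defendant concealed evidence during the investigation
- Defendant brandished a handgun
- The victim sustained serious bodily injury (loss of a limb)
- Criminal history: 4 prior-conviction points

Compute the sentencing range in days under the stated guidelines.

Base offense level for mail fraud: 6.
§1 does not apply.
§3 applies: 6 + 4 = 10.
§4 applies (level before this adjustment is 10 ≥ 10, so +4): 10 + 4 = 14.
§5 does not apply.
§6 applies: 14 + 2 = 16.
§7 applies: 16 + 3 = 19.
§8 applies: 19 + 5 = 24.
Level 24 exceeds the maximum of 17; capped at 17.
Final offense level: 17.
Criminal history: 4 prior points → Category Low (4-5).
Level 17 falls in the 15-17 band.
Grid: Level 15-17 × Category Low = 1440-1620 days.

1440-1620 days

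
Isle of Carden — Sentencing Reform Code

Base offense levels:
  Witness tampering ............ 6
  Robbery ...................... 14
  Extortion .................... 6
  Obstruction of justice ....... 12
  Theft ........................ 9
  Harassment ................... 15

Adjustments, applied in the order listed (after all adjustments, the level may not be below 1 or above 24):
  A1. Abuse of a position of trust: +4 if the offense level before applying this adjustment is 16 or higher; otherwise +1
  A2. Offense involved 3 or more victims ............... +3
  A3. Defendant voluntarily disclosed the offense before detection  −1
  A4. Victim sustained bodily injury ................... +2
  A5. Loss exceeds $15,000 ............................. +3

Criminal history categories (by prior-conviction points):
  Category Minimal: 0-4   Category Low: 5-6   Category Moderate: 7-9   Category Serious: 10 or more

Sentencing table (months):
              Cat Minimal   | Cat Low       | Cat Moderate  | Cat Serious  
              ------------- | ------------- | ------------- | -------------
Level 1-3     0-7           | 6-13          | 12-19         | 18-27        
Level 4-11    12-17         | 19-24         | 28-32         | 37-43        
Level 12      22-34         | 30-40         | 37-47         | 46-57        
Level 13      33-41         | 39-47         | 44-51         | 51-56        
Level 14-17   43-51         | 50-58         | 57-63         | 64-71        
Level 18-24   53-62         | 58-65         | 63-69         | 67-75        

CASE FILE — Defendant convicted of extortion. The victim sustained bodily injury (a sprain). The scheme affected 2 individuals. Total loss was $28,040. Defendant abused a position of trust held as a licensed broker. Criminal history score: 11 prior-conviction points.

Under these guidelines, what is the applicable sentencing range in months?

Base offense level for extortion: 6.
A1 applies (level before this adjustment is 6 < 16, so +1): 6 + 1 = 7.
A3 does not apply.
A4 applies: 7 + 2 = 9.
A5 applies: 9 + 3 = 12.
Final offense level: 12.
Criminal history: 11 prior points → Category Serious (10+).
Level 12 falls in the 12 band.
Grid: Level 12 × Category Serious = 46-57 months.

46-57 months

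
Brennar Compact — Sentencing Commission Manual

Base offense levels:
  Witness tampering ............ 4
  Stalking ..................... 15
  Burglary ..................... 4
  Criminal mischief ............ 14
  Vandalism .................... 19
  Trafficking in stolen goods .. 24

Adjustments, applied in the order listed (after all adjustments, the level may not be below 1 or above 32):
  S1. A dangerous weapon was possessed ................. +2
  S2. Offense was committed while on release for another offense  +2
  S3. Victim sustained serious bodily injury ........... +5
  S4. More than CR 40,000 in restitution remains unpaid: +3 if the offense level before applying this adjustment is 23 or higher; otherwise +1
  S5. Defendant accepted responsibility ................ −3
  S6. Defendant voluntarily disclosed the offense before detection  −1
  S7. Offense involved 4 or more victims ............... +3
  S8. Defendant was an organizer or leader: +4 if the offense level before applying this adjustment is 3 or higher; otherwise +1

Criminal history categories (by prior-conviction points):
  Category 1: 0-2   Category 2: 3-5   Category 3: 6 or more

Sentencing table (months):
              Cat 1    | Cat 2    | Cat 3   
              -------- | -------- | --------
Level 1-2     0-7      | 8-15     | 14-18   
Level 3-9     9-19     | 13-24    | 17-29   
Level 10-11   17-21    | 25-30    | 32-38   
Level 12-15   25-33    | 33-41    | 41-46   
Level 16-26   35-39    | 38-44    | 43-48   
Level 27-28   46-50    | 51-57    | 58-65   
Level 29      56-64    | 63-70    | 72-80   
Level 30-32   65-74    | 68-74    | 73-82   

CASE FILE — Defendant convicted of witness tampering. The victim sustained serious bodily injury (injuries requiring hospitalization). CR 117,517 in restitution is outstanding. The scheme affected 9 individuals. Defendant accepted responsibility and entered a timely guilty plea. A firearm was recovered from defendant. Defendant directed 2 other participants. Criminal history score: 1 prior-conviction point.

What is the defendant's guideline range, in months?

35-39 months

Base offense level for witness tampering: 4.
S1 applies: 4 + 2 = 6.
S2 does not apply.
S3 applies: 6 + 5 = 11.
S4 applies (level before this adjustment is 11 < 23, so +1): 11 + 1 = 12.
S5 applies: 12 − 3 = 9.
S6 does not apply.
S7 applies: 9 + 3 = 12.
S8 applies (level before this adjustment is 12 ≥ 3, so +4): 12 + 4 = 16.
Final offense level: 16.
Criminal history: 1 prior point → Category 1 (0-2).
Level 16 falls in the 16-26 band.
Grid: Level 16-26 × Category 1 = 35-39 months.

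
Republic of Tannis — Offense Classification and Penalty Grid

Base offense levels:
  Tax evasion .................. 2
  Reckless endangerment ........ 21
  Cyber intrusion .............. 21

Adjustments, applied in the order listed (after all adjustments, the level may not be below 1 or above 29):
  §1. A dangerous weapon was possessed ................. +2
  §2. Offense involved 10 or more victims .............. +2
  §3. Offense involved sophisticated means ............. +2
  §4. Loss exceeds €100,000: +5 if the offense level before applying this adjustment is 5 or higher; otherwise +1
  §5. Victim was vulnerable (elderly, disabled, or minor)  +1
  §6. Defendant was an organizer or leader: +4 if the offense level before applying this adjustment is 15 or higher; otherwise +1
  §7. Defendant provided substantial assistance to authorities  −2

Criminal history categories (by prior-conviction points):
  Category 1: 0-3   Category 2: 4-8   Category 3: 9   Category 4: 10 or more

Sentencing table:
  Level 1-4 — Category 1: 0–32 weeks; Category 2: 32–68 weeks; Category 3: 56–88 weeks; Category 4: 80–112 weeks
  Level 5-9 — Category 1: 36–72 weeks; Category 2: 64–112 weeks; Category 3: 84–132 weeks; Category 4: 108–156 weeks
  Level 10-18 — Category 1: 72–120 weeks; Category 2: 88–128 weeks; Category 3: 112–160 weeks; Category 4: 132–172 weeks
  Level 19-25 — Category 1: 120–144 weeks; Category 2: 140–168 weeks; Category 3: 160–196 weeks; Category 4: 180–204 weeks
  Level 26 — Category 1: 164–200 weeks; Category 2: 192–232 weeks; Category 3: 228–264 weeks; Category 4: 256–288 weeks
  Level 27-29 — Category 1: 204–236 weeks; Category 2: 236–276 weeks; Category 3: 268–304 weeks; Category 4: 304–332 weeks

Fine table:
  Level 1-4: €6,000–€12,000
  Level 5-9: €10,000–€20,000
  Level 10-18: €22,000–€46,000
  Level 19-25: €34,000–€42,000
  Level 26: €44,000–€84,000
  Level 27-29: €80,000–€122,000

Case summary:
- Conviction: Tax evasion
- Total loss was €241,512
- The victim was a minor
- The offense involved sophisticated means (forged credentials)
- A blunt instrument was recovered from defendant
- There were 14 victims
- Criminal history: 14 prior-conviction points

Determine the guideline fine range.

Base offense level for tax evasion: 2.
§1 applies: 2 + 2 = 4.
§2 applies: 4 + 2 = 6.
§3 applies: 6 + 2 = 8.
§4 applies (level before this adjustment is 8 ≥ 5, so +5): 8 + 5 = 13.
§5 applies: 13 + 1 = 14.
Final offense level: 14.
Level 14 falls in the 10-18 band.
Fine table: Level 10-18 → €22,000–€46,000.

€22,000–€46,000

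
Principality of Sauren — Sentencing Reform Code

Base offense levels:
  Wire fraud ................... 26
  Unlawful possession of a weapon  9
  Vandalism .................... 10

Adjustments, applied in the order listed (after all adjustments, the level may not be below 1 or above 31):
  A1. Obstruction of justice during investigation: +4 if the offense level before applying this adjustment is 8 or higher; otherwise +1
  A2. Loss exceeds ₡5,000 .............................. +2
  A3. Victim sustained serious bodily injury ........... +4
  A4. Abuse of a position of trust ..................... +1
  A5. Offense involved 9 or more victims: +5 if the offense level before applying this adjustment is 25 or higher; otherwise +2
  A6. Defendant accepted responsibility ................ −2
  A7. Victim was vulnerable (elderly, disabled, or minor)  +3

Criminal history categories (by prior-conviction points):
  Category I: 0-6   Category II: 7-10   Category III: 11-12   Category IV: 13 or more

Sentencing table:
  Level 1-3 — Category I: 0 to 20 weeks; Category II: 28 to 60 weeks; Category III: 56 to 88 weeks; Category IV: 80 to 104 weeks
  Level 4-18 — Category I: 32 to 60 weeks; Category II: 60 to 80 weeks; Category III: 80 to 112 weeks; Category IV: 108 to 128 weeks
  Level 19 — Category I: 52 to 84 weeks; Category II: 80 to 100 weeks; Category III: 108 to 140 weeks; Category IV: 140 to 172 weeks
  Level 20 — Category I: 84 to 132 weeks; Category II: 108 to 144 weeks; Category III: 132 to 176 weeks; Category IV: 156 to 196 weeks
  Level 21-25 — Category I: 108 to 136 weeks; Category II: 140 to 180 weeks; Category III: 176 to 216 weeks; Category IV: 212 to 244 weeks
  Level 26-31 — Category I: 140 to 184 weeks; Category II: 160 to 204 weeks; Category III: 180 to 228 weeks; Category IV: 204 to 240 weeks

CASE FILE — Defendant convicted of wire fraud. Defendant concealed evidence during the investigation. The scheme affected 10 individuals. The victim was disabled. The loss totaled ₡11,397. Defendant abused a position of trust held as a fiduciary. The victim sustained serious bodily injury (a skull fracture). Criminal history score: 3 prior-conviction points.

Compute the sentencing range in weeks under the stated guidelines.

140-184 weeks

Base offense level for wire fraud: 26.
A1 applies (level before this adjustment is 26 ≥ 8, so +4): 26 + 4 = 30.
A2 applies: 30 + 2 = 32.
A3 applies: 32 + 4 = 36.
A4 applies: 36 + 1 = 37.
A5 applies (level before this adjustment is 37 ≥ 25, so +5): 37 + 5 = 42.
A7 applies: 42 + 3 = 45.
Level 45 exceeds the maximum of 31; capped at 31.
Final offense level: 31.
Criminal history: 3 prior points → Category I (0-6).
Level 31 falls in the 26-31 band.
Grid: Level 26-31 × Category I = 140-184 weeks.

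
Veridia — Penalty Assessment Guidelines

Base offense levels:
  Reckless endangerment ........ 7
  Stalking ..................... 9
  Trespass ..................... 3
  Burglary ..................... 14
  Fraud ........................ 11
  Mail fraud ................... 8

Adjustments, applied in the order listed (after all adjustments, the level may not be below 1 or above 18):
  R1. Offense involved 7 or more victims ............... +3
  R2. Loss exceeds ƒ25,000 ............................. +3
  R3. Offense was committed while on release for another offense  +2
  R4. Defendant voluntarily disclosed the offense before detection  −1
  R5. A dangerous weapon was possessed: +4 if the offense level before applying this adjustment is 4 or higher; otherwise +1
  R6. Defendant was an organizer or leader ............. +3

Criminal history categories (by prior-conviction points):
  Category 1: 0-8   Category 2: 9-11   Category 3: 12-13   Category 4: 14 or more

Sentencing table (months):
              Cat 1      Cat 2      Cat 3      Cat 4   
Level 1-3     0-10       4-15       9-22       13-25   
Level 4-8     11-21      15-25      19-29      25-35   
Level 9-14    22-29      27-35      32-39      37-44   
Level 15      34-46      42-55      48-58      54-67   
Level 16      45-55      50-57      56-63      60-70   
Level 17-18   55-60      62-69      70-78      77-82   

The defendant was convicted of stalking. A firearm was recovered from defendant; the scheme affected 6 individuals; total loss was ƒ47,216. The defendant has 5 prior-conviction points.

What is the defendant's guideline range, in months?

45-55 months

Base offense level for stalking: 9.
R2 applies: 9 + 3 = 12.
R3 does not apply.
R5 applies (level before this adjustment is 12 ≥ 4, so +4): 12 + 4 = 16.
R6 does not apply.
Final offense level: 16.
Criminal history: 5 prior points → Category 1 (0-8).
Level 16 falls in the 16 band.
Grid: Level 16 × Category 1 = 45-55 months.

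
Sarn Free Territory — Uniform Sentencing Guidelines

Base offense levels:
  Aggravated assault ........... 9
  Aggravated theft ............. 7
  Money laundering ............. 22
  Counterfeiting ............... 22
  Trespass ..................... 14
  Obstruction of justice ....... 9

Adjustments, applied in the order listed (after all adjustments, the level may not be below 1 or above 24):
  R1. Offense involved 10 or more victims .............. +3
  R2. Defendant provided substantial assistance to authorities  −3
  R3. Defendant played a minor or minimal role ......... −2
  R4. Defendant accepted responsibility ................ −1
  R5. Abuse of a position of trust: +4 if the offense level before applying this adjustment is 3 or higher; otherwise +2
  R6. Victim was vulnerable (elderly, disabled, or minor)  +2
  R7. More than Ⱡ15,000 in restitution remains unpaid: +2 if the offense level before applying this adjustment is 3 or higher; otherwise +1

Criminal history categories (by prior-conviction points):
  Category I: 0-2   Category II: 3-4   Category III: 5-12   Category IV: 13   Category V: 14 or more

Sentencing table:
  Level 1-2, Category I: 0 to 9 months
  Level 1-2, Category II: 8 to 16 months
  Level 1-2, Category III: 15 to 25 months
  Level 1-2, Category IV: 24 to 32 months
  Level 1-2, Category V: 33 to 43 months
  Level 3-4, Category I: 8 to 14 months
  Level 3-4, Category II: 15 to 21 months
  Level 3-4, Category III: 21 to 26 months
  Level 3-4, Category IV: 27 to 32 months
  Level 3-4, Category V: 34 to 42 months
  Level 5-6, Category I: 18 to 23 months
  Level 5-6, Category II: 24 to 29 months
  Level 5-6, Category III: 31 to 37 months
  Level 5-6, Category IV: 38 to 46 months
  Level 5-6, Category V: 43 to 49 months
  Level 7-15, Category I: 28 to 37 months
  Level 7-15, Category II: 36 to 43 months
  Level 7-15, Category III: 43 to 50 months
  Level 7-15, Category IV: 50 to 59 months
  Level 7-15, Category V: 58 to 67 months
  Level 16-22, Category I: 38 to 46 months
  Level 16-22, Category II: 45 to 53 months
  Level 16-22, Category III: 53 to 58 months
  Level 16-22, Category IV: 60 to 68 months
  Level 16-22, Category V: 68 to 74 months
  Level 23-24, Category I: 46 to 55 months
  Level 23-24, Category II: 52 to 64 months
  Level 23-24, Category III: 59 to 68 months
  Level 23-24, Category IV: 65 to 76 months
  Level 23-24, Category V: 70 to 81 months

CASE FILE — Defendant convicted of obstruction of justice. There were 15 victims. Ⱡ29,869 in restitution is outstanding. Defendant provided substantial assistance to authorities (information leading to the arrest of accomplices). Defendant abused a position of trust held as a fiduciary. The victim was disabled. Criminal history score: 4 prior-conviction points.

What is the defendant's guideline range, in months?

Base offense level for obstruction of justice: 9.
R1 applies: 9 + 3 = 12.
R2 applies: 12 − 3 = 9.
R3 does not apply.
R4 does not apply.
R5 applies (level before this adjustment is 9 ≥ 3, so +4): 9 + 4 = 13.
R6 applies: 13 + 2 = 15.
R7 applies (level before this adjustment is 15 ≥ 3, so +2): 15 + 2 = 17.
Final offense level: 17.
Criminal history: 4 prior points → Category II (3-4).
Level 17 falls in the 16-22 band.
Grid: Level 16-22 × Category II = 45-53 months.

45-53 months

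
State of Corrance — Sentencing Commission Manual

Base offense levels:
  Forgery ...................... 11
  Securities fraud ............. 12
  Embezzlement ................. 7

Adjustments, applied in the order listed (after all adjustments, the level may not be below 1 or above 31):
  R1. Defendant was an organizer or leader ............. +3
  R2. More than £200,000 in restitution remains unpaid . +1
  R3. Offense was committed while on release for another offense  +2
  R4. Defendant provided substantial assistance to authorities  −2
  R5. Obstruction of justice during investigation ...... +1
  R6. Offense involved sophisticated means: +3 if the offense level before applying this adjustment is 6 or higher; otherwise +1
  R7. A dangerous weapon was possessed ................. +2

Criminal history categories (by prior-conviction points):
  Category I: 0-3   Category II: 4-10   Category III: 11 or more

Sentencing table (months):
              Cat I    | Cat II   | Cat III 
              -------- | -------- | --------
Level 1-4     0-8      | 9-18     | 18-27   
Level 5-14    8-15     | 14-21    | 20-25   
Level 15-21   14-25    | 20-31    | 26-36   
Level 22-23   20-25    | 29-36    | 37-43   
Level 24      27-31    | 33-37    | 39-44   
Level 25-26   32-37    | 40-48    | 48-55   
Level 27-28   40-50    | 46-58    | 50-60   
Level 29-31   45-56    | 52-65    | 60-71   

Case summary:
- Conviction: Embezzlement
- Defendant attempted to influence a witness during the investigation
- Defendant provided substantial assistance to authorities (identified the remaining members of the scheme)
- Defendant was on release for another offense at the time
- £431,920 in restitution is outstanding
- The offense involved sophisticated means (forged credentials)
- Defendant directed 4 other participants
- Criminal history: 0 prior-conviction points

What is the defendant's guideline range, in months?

14-25 months

Base offense level for embezzlement: 7.
R1 applies: 7 + 3 = 10.
R2 applies: 10 + 1 = 11.
R3 applies: 11 + 2 = 13.
R4 applies: 13 − 2 = 11.
R5 applies: 11 + 1 = 12.
R6 applies (level before this adjustment is 12 ≥ 6, so +3): 12 + 3 = 15.
Final offense level: 15.
Criminal history: 0 prior points → Category I (0-3).
Level 15 falls in the 15-21 band.
Grid: Level 15-21 × Category I = 14-25 months.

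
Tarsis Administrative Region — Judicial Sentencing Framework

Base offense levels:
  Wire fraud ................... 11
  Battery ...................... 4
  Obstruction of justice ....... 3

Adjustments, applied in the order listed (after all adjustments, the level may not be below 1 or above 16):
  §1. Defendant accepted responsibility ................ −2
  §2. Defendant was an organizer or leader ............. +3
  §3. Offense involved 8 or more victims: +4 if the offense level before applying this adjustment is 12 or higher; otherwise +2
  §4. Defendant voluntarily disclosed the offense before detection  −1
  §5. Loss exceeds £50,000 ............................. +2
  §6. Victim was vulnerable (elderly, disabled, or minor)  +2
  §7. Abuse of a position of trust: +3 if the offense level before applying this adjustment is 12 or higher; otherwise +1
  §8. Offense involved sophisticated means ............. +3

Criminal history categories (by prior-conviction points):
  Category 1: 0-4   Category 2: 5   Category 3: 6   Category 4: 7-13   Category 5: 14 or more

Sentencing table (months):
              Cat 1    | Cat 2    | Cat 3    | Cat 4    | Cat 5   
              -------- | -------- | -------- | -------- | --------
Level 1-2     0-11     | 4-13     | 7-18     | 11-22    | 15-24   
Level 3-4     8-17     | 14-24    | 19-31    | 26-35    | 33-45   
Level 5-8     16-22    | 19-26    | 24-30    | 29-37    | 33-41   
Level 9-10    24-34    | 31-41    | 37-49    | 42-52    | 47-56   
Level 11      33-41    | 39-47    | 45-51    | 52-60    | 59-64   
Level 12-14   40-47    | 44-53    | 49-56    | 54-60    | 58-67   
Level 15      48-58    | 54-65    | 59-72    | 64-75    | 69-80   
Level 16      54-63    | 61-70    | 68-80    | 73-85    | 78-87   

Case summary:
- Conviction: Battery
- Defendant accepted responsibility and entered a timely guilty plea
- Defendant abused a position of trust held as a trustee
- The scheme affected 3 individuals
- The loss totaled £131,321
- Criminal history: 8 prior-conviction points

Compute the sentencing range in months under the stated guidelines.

29-37 months

Base offense level for battery: 4.
§1 applies: 4 − 2 = 2.
§2 does not apply.
§5 applies: 2 + 2 = 4.
§6 does not apply.
§7 applies (level before this adjustment is 4 < 12, so +1): 4 + 1 = 5.
§8 does not apply.
Final offense level: 5.
Criminal history: 8 prior points → Category 4 (7-13).
Level 5 falls in the 5-8 band.
Grid: Level 5-8 × Category 4 = 29-37 months.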